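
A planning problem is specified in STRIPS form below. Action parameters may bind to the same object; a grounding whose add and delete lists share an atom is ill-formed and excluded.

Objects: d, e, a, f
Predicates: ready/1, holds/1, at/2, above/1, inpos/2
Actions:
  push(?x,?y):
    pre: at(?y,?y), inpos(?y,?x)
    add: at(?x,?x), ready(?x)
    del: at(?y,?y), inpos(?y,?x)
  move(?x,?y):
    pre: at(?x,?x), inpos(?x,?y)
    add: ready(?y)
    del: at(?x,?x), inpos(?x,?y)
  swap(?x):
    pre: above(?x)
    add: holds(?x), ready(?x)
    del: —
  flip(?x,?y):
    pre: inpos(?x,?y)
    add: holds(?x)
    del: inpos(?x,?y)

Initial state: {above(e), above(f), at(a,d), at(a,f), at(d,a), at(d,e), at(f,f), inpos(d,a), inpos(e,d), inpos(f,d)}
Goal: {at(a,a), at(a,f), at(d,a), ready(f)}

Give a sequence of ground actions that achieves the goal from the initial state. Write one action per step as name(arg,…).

push(d,f); push(a,d); swap(f)

1. push(d,f)  →  {above(e), above(f), at(a,d), at(a,f), at(d,a), at(d,d), at(d,e), inpos(d,a), inpos(e,d), ready(d)}
2. push(a,d)  →  {above(e), above(f), at(a,a), at(a,d), at(a,f), at(d,a), at(d,e), inpos(e,d), ready(a), ready(d)}
3. swap(f)  →  {above(e), above(f), at(a,a), at(a,d), at(a,f), at(d,a), at(d,e), holds(f), inpos(e,d), ready(a), ready(d), ready(f)}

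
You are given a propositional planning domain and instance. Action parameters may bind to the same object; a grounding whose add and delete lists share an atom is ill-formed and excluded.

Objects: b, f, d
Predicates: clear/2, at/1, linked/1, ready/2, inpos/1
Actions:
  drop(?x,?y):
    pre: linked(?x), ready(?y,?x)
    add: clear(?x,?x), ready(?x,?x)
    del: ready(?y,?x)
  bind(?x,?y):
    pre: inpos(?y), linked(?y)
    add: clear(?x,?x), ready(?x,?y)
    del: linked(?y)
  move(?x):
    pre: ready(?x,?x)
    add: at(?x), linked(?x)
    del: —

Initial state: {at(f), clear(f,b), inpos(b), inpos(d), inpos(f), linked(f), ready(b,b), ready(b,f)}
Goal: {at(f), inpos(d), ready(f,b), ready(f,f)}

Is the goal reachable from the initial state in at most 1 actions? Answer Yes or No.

No

1. drop(f,b)  →  {at(f), clear(f,b), clear(f,f), inpos(b), inpos(d), inpos(f), linked(f), ready(b,b), ready(f,f)}
2. move(b)  →  {at(b), at(f), clear(f,b), clear(f,f), inpos(b), inpos(d), inpos(f), linked(b), linked(f), ready(b,b), ready(f,f)}
3. bind(f,b)  →  {at(b), at(f), clear(f,b), clear(f,f), inpos(b), inpos(d), inpos(f), linked(f), ready(b,b), ready(f,b), ready(f,f)}
optimal plan length = 3; 3 > 1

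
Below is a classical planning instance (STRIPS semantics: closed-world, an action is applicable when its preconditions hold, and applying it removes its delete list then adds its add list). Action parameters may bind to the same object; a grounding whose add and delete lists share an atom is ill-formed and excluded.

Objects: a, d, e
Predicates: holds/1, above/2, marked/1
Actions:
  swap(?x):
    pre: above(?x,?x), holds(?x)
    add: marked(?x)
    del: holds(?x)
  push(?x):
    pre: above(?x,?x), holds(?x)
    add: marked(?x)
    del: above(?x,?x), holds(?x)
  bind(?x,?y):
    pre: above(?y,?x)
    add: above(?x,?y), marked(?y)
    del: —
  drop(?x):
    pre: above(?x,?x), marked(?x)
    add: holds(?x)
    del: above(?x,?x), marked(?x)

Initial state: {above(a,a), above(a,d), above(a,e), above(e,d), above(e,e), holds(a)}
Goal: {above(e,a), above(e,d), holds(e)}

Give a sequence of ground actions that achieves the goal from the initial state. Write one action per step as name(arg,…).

1. bind(d,e)  →  {above(a,a), above(a,d), above(a,e), above(d,e), above(e,d), above(e,e), holds(a), marked(e)}
2. bind(e,a)  →  {above(a,a), above(a,d), above(a,e), above(d,e), above(e,a), above(e,d), above(e,e), holds(a), marked(a), marked(e)}
3. drop(e)  →  {above(a,a), above(a,d), above(a,e), above(d,e), above(e,a), above(e,d), holds(a), holds(e), marked(a)}

bind(d,e); bind(e,a); drop(e)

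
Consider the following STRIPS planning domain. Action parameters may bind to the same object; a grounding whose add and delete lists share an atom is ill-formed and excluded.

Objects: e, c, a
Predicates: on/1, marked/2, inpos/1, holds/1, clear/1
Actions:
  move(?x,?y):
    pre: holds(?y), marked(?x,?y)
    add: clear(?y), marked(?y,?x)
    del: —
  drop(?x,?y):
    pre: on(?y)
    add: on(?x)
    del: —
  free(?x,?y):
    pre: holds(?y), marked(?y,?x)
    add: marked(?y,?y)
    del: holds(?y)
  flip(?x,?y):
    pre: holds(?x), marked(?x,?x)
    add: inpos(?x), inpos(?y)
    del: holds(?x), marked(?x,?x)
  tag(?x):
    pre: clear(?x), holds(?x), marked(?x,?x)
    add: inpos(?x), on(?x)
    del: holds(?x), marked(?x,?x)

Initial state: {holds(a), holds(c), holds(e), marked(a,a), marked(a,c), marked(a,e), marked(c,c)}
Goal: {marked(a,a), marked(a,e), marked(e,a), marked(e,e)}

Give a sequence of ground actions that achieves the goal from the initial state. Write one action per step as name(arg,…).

1. move(a,e)  →  {clear(e), holds(a), holds(c), holds(e), marked(a,a), marked(a,c), marked(a,e), marked(c,c), marked(e,a)}
2. free(a,e)  →  {clear(e), holds(a), holds(c), marked(a,a), marked(a,c), marked(a,e), marked(c,c), marked(e,a), marked(e,e)}

move(a,e); free(a,e)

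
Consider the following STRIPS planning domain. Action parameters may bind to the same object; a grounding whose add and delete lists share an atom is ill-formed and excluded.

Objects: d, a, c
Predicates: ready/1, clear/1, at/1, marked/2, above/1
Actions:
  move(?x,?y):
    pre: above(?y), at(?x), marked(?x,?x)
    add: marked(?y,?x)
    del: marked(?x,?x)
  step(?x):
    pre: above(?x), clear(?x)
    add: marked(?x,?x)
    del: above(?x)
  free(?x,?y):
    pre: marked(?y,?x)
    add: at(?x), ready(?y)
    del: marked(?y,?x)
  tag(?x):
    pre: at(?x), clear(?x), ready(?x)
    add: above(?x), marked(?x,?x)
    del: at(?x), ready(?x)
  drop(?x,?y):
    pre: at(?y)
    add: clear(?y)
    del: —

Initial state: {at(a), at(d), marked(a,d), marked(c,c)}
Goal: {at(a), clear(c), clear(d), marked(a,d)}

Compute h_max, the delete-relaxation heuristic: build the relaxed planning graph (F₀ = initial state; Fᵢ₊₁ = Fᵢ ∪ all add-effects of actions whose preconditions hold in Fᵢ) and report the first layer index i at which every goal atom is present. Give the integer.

F0 = init (4 atoms)
F1 = F0 ∪ {at(c), clear(a), clear(d), ready(a), ready(c)}  (9 atoms)
F2 = F1 ∪ {above(a), clear(c), marked(a,a)}  (12 atoms)
goal ⊆ F2  ⇒  h_max = 2

2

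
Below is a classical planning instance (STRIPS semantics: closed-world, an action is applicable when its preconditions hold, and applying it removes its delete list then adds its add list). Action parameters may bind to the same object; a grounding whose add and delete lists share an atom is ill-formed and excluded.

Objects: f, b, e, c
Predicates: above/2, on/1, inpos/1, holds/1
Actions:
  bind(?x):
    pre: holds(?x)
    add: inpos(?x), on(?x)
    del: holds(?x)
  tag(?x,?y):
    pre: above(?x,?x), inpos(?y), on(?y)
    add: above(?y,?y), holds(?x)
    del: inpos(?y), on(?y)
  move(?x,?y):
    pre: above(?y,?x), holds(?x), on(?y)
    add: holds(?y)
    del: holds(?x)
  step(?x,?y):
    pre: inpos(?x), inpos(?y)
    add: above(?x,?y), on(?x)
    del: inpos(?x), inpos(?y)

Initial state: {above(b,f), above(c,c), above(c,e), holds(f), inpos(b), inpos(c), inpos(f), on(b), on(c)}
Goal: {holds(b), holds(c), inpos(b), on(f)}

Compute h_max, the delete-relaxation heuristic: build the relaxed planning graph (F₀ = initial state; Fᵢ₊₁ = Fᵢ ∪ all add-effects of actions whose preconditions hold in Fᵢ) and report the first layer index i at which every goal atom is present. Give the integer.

1

F0 = init (9 atoms)
F1 = F0 ∪ {above(b,b), above(b,c), above(c,b), above(c,f), above(f,b), above(f,c), above(f,f), holds(b), holds(c), on(f)}  (19 atoms)
goal ⊆ F1  ⇒  h_max = 1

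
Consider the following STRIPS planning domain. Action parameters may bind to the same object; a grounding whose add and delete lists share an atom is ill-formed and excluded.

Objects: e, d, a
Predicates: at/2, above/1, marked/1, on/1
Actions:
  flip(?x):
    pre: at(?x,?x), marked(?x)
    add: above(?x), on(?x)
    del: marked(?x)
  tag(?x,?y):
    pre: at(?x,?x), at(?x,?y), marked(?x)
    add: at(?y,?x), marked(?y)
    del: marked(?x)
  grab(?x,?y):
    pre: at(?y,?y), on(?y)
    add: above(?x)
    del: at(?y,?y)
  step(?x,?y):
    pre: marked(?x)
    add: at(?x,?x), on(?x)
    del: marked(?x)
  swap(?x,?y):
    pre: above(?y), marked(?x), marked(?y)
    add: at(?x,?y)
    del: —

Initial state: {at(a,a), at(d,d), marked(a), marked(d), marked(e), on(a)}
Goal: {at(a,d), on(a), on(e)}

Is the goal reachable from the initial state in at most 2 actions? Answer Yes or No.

No

1. grab(d,a)  →  {above(d), at(d,d), marked(a), marked(d), marked(e), on(a)}
2. step(e,e)  →  {above(d), at(d,d), at(e,e), marked(a), marked(d), on(a), on(e)}
3. swap(a,d)  →  {above(d), at(a,d), at(d,d), at(e,e), marked(a), marked(d), on(a), on(e)}
optimal plan length = 3; 3 > 2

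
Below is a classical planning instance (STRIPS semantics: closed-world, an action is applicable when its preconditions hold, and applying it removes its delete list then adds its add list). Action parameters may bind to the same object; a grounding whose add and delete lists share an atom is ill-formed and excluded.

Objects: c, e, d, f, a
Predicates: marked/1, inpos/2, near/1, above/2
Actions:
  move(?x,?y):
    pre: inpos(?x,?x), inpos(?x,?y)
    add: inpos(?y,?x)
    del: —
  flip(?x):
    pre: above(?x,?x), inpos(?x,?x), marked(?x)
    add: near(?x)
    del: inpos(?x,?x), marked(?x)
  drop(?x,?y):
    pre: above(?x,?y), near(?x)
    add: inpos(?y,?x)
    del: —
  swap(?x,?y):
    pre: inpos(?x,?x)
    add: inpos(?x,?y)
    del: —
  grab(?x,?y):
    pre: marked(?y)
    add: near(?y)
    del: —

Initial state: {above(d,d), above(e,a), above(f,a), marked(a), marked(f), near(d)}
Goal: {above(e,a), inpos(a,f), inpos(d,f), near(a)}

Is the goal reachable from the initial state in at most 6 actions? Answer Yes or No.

Yes

1. drop(d,d)  →  {above(d,d), above(e,a), above(f,a), inpos(d,d), marked(a), marked(f), near(d)}
2. swap(d,f)  →  {above(d,d), above(e,a), above(f,a), inpos(d,d), inpos(d,f), marked(a), marked(f), near(d)}
3. grab(c,f)  →  {above(d,d), above(e,a), above(f,a), inpos(d,d), inpos(d,f), marked(a), marked(f), near(d), near(f)}
4. drop(f,a)  →  {above(d,d), above(e,a), above(f,a), inpos(a,f), inpos(d,d), inpos(d,f), marked(a), marked(f), near(d), near(f)}
5. grab(c,a)  →  {above(d,d), above(e,a), above(f,a), inpos(a,f), inpos(d,d), inpos(d,f), marked(a), marked(f), near(a), near(d), near(f)}
optimal plan length = 5; 5 ≤ 6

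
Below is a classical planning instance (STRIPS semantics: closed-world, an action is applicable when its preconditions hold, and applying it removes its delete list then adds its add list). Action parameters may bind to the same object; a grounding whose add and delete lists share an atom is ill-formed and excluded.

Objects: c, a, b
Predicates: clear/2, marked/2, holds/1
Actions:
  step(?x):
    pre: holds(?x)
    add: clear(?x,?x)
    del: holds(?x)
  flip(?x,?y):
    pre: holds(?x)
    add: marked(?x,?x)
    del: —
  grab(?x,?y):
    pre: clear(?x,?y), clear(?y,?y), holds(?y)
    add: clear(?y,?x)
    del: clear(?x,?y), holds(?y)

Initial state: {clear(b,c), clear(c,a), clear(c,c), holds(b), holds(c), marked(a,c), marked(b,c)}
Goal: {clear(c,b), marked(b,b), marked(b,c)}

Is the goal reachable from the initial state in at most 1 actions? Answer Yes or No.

No

1. flip(b,c)  →  {clear(b,c), clear(c,a), clear(c,c), holds(b), holds(c), marked(a,c), marked(b,b), marked(b,c)}
2. grab(b,c)  →  {clear(c,a), clear(c,b), clear(c,c), holds(b), marked(a,c), marked(b,b), marked(b,c)}
optimal plan length = 2; 2 > 1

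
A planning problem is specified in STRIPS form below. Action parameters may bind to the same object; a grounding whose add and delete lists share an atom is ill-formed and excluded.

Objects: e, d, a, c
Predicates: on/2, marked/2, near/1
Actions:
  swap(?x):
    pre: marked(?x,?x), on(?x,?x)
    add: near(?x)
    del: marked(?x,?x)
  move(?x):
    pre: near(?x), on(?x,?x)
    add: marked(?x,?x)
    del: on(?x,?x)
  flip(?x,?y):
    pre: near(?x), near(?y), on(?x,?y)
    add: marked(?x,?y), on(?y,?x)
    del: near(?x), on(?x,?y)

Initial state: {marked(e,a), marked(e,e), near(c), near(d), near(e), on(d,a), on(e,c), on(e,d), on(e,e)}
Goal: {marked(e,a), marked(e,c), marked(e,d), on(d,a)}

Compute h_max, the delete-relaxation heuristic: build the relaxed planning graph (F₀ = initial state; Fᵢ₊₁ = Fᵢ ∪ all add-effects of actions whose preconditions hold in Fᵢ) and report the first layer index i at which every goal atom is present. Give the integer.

F0 = init (9 atoms)
F1 = F0 ∪ {marked(e,c), marked(e,d), on(c,e), on(d,e)}  (13 atoms)
goal ⊆ F1  ⇒  h_max = 1

1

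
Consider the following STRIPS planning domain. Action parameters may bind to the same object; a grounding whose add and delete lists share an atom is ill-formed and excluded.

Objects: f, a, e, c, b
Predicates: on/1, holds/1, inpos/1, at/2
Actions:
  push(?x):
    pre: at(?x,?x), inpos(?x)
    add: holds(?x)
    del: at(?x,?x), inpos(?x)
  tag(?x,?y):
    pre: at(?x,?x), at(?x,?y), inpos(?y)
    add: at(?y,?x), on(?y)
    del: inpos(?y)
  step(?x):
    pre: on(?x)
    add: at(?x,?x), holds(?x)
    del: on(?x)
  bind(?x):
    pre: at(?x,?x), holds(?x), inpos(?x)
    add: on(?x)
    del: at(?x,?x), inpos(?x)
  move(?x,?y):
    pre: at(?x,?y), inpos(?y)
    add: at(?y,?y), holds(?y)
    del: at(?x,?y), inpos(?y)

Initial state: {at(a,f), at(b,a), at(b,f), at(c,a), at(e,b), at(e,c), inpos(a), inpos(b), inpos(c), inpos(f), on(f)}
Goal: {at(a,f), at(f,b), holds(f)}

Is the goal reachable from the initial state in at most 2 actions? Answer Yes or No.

No

1. step(f)  →  {at(a,f), at(b,a), at(b,f), at(c,a), at(e,b), at(e,c), at(f,f), holds(f), inpos(a), inpos(b), inpos(c), inpos(f)}
2. move(e,b)  →  {at(a,f), at(b,a), at(b,b), at(b,f), at(c,a), at(e,c), at(f,f), holds(b), holds(f), inpos(a), inpos(c), inpos(f)}
3. tag(b,f)  →  {at(a,f), at(b,a), at(b,b), at(b,f), at(c,a), at(e,c), at(f,b), at(f,f), holds(b), holds(f), inpos(a), inpos(c), on(f)}
optimal plan length = 3; 3 > 2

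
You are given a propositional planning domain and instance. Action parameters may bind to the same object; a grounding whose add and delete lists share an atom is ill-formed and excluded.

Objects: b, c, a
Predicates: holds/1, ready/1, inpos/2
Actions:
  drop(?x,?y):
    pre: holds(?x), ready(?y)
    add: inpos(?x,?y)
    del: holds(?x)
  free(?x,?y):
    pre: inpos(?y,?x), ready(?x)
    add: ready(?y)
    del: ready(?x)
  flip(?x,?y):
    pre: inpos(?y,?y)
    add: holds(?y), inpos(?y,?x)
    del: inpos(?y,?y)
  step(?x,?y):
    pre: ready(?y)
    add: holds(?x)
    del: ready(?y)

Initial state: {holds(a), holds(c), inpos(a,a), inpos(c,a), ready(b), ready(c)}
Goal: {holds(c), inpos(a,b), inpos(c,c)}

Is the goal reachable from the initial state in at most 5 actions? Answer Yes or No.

1. drop(c,c)  →  {holds(a), inpos(a,a), inpos(c,a), inpos(c,c), ready(b), ready(c)}
2. drop(a,b)  →  {inpos(a,a), inpos(a,b), inpos(c,a), inpos(c,c), ready(b), ready(c)}
3. step(c,b)  →  {holds(c), inpos(a,a), inpos(a,b), inpos(c,a), inpos(c,c), ready(c)}
optimal plan length = 3; 3 ≤ 5

Yes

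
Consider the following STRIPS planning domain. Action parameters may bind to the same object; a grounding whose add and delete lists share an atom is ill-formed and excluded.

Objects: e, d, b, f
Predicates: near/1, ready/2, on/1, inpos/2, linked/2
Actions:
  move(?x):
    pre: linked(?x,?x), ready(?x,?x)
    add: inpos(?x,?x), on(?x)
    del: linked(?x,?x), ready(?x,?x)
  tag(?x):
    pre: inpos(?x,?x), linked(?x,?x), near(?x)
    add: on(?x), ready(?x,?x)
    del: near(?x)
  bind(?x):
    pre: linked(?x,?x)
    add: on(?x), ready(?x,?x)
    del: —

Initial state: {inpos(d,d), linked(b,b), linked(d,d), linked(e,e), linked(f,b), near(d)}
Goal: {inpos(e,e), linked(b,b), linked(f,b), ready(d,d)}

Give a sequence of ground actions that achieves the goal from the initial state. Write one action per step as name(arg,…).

1. tag(d)  →  {inpos(d,d), linked(b,b), linked(d,d), linked(e,e), linked(f,b), on(d), ready(d,d)}
2. bind(e)  →  {inpos(d,d), linked(b,b), linked(d,d), linked(e,e), linked(f,b), on(d), on(e), ready(d,d), ready(e,e)}
3. move(e)  →  {inpos(d,d), inpos(e,e), linked(b,b), linked(d,d), linked(f,b), on(d), on(e), ready(d,d)}

tag(d); bind(e); move(e)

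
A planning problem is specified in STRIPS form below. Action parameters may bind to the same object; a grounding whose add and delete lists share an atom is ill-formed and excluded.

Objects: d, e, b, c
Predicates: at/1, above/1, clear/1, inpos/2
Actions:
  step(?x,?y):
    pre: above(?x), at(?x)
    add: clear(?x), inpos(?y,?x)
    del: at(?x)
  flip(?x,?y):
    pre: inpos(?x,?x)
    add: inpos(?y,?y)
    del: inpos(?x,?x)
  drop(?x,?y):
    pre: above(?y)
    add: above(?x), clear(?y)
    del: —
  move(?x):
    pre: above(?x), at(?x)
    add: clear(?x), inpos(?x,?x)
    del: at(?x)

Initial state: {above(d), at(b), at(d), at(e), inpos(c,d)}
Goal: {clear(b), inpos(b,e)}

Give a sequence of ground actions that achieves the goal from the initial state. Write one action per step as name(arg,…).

1. drop(b,d)  →  {above(b), above(d), at(b), at(d), at(e), clear(d), inpos(c,d)}
2. drop(e,b)  →  {above(b), above(d), above(e), at(b), at(d), at(e), clear(b), clear(d), inpos(c,d)}
3. step(e,b)  →  {above(b), above(d), above(e), at(b), at(d), clear(b), clear(d), clear(e), inpos(b,e), inpos(c,d)}

drop(b,d); drop(e,b); step(e,b)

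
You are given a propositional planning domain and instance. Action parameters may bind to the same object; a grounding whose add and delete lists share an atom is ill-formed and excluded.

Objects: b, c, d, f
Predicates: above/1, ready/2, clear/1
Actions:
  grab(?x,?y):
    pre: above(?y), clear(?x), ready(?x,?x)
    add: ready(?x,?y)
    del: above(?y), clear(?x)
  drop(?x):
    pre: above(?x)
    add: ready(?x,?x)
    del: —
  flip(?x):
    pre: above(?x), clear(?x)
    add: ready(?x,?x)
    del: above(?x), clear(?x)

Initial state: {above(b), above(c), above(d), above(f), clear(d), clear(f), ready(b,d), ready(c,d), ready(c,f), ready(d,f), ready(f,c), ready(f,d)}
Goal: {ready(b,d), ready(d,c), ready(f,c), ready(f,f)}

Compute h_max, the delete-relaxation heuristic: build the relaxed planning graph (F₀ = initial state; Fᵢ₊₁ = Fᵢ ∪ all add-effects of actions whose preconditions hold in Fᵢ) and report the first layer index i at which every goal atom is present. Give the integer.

2

F0 = init (12 atoms)
F1 = F0 ∪ {ready(b,b), ready(c,c), ready(d,d), ready(f,f)}  (16 atoms)
F2 = F1 ∪ {ready(d,b), ready(d,c), ready(f,b)}  (19 atoms)
goal ⊆ F2  ⇒  h_max = 2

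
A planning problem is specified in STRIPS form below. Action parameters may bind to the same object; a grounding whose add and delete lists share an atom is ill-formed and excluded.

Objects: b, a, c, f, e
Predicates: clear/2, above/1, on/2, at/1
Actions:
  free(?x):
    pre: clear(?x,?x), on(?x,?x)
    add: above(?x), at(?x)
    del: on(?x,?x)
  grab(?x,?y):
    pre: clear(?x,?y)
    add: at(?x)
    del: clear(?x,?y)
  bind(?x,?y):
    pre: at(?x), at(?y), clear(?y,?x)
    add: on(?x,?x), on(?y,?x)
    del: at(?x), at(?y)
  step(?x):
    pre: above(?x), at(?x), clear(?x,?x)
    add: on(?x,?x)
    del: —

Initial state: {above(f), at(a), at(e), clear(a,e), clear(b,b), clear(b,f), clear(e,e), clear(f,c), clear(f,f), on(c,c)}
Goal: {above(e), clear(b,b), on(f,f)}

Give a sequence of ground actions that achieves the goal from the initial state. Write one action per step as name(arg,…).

grab(f,c); bind(f,f); bind(e,a); free(e)

1. grab(f,c)  →  {above(f), at(a), at(e), at(f), clear(a,e), clear(b,b), clear(b,f), clear(e,e), clear(f,f), on(c,c)}
2. bind(f,f)  →  {above(f), at(a), at(e), clear(a,e), clear(b,b), clear(b,f), clear(e,e), clear(f,f), on(c,c), on(f,f)}
3. bind(e,a)  →  {above(f), clear(a,e), clear(b,b), clear(b,f), clear(e,e), clear(f,f), on(a,e), on(c,c), on(e,e), on(f,f)}
4. free(e)  →  {above(e), above(f), at(e), clear(a,e), clear(b,b), clear(b,f), clear(e,e), clear(f,f), on(a,e), on(c,c), on(f,f)}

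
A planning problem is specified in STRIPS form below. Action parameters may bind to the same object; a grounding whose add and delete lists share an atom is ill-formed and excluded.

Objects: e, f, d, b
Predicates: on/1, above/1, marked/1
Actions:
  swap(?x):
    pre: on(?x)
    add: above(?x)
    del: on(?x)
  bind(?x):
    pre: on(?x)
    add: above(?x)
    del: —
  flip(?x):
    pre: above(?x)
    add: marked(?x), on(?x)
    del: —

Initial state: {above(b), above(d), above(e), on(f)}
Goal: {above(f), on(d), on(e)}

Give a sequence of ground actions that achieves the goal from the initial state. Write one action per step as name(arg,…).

swap(f); flip(e); flip(d)

1. swap(f)  →  {above(b), above(d), above(e), above(f)}
2. flip(e)  →  {above(b), above(d), above(e), above(f), marked(e), on(e)}
3. flip(d)  →  {above(b), above(d), above(e), above(f), marked(d), marked(e), on(d), on(e)}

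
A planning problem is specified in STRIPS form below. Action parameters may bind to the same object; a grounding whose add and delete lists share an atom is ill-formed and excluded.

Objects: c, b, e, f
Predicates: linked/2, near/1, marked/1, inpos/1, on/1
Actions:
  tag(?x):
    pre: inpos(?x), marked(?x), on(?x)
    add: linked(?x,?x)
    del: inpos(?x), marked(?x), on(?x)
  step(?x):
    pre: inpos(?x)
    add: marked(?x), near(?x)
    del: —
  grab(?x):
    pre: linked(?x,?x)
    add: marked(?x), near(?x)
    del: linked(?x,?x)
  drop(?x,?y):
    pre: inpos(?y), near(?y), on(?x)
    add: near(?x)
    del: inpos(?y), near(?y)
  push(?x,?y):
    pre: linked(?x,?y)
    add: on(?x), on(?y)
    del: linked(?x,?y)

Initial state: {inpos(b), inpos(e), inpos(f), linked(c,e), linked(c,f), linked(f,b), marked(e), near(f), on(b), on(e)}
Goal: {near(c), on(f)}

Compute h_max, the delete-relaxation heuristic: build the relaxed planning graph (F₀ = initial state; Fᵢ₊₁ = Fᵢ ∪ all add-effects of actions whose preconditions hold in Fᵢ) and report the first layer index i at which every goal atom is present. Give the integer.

2

F0 = init (10 atoms)
F1 = F0 ∪ {linked(e,e), marked(b), marked(f), near(b), near(e), on(c), on(f)}  (17 atoms)
F2 = F1 ∪ {linked(b,b), linked(f,f), near(c)}  (20 atoms)
goal ⊆ F2  ⇒  h_max = 2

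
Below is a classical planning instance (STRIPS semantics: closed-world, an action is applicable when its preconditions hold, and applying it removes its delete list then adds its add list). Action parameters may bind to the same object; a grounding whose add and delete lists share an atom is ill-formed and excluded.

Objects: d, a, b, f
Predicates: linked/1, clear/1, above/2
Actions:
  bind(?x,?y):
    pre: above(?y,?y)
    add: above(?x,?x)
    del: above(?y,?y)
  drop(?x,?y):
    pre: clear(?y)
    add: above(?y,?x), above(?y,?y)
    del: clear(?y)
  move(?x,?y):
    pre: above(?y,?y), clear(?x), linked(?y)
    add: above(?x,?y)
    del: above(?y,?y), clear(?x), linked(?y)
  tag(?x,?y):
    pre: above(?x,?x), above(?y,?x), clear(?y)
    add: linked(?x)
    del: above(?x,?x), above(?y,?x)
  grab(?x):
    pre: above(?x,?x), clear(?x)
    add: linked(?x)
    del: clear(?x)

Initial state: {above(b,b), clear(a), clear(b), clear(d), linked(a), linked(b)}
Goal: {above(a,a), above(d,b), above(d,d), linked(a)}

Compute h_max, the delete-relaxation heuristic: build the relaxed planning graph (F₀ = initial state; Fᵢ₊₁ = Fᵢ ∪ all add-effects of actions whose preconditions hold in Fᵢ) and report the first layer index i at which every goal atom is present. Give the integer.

F0 = init (6 atoms)
F1 = F0 ∪ {above(a,a), above(a,b), above(a,d), above(a,f), above(b,a), above(b,d), above(b,f), above(d,a), above(d,b), above(d,d), above(d,f), above(f,f)}  (18 atoms)
goal ⊆ F1  ⇒  h_max = 1

1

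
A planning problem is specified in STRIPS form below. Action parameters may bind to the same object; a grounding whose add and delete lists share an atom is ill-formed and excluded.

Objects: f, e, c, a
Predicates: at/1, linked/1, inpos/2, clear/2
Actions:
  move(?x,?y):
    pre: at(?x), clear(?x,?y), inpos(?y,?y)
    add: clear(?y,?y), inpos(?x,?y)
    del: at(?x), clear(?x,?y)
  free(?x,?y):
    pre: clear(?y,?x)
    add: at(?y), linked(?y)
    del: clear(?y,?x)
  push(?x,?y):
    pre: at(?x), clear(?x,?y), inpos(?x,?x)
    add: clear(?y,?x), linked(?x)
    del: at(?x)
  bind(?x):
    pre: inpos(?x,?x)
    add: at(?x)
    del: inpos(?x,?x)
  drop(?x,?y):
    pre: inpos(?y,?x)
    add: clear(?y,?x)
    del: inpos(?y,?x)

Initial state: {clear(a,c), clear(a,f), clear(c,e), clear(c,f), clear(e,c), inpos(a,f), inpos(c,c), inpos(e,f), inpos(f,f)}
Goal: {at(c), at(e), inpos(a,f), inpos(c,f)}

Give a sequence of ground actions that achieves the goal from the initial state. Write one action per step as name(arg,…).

free(e,c); move(c,f); free(c,e); bind(c)

1. free(e,c)  →  {at(c), clear(a,c), clear(a,f), clear(c,f), clear(e,c), inpos(a,f), inpos(c,c), inpos(e,f), inpos(f,f), linked(c)}
2. move(c,f)  →  {clear(a,c), clear(a,f), clear(e,c), clear(f,f), inpos(a,f), inpos(c,c), inpos(c,f), inpos(e,f), inpos(f,f), linked(c)}
3. free(c,e)  →  {at(e), clear(a,c), clear(a,f), clear(f,f), inpos(a,f), inpos(c,c), inpos(c,f), inpos(e,f), inpos(f,f), linked(c), linked(e)}
4. bind(c)  →  {at(c), at(e), clear(a,c), clear(a,f), clear(f,f), inpos(a,f), inpos(c,f), inpos(e,f), inpos(f,f), linked(c), linked(e)}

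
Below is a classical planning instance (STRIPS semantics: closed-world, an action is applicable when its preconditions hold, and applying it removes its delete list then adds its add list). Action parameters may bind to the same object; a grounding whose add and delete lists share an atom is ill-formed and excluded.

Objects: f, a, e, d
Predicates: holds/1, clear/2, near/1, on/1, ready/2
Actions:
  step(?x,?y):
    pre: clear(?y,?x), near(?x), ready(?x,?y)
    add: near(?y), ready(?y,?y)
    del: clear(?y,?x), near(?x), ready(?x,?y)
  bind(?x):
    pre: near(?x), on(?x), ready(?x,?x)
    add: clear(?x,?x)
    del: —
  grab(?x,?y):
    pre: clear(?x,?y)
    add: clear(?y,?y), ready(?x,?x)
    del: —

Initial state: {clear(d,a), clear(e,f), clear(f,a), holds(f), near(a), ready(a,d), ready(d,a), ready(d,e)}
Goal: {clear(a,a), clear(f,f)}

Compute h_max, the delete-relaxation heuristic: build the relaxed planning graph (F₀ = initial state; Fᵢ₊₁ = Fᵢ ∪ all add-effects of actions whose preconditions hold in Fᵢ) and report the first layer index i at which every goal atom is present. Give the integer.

F0 = init (8 atoms)
F1 = F0 ∪ {clear(a,a), clear(f,f), near(d), ready(d,d), ready(e,e), ready(f,f)}  (14 atoms)
goal ⊆ F1  ⇒  h_max = 1

1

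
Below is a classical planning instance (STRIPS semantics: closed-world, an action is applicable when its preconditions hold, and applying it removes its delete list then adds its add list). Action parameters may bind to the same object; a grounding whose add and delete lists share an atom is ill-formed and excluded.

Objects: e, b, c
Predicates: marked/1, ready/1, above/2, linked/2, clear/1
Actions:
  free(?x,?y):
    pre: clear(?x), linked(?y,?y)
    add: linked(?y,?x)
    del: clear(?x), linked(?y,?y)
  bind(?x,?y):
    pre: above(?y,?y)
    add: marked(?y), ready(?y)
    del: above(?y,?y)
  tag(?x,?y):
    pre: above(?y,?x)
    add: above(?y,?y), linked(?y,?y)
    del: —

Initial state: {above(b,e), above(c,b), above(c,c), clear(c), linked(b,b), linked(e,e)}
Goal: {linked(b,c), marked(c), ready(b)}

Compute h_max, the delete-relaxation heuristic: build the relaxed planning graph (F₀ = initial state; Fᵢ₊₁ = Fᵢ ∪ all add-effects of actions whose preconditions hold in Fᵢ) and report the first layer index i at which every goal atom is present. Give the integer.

F0 = init (6 atoms)
F1 = F0 ∪ {above(b,b), linked(b,c), linked(c,c), linked(e,c), marked(c), ready(c)}  (12 atoms)
F2 = F1 ∪ {marked(b), ready(b)}  (14 atoms)
goal ⊆ F2  ⇒  h_max = 2

2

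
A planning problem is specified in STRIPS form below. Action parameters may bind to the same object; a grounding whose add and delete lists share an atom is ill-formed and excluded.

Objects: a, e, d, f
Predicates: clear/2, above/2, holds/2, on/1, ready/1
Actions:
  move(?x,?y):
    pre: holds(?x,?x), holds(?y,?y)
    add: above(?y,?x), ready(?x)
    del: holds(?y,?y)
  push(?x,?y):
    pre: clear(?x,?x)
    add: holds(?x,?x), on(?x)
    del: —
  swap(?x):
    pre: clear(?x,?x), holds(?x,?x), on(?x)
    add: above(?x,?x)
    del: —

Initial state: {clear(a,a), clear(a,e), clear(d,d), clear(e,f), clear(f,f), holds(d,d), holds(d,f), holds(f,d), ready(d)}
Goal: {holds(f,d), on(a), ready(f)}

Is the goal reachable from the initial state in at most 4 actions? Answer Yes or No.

1. push(a,a)  →  {clear(a,a), clear(a,e), clear(d,d), clear(e,f), clear(f,f), holds(a,a), holds(d,d), holds(d,f), holds(f,d), on(a), ready(d)}
2. push(f,a)  →  {clear(a,a), clear(a,e), clear(d,d), clear(e,f), clear(f,f), holds(a,a), holds(d,d), holds(d,f), holds(f,d), holds(f,f), on(a), on(f), ready(d)}
3. move(f,a)  →  {above(a,f), clear(a,a), clear(a,e), clear(d,d), clear(e,f), clear(f,f), holds(d,d), holds(d,f), holds(f,d), holds(f,f), on(a), on(f), ready(d), ready(f)}
optimal plan length = 3; 3 ≤ 4

Yes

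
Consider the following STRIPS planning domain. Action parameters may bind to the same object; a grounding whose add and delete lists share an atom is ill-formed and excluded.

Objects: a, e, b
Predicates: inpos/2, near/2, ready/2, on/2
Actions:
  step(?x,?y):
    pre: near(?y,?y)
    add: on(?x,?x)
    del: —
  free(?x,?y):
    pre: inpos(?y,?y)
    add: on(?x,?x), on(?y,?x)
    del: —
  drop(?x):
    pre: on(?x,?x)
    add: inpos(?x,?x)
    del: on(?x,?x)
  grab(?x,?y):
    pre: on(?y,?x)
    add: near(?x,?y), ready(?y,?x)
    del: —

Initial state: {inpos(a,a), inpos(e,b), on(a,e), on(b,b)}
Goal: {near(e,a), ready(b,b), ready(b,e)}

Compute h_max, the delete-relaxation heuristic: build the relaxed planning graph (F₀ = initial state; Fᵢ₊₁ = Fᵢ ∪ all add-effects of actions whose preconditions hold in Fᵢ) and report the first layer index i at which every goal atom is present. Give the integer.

F0 = init (4 atoms)
F1 = F0 ∪ {inpos(b,b), near(b,b), near(e,a), on(a,a), on(a,b), on(e,e), ready(a,e), ready(b,b)}  (12 atoms)
F2 = F1 ∪ {inpos(e,e), near(a,a), near(b,a), near(e,e), on(b,a), on(b,e), ready(a,a), ready(a,b), ready(e,e)}  (21 atoms)
F3 = F2 ∪ {near(a,b), near(e,b), on(e,a), on(e,b), ready(b,a), ready(b,e)}  (27 atoms)
goal ⊆ F3  ⇒  h_max = 3

3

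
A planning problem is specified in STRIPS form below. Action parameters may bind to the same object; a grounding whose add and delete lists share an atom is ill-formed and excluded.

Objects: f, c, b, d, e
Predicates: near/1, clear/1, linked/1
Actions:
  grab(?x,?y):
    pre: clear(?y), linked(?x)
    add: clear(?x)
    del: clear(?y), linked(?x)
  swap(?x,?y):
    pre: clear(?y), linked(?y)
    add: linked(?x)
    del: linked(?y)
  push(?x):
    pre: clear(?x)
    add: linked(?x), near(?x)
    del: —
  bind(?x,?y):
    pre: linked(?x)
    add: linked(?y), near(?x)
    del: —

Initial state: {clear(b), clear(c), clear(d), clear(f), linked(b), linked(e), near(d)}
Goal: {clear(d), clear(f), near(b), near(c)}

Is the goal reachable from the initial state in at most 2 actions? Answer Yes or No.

Yes

1. push(c)  →  {clear(b), clear(c), clear(d), clear(f), linked(b), linked(c), linked(e), near(c), near(d)}
2. push(b)  →  {clear(b), clear(c), clear(d), clear(f), linked(b), linked(c), linked(e), near(b), near(c), near(d)}
optimal plan length = 2; 2 ≤ 2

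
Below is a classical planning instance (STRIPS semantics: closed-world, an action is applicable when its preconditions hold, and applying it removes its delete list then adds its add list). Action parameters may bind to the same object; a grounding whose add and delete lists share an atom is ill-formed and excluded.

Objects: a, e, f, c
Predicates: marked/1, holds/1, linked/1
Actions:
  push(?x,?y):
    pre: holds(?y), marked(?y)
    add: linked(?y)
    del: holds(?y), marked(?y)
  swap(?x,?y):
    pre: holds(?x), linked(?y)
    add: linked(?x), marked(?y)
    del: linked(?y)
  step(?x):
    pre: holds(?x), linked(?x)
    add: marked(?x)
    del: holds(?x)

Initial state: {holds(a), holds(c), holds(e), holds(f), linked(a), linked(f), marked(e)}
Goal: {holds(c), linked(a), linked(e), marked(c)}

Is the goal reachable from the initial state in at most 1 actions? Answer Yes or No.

1. swap(c,f)  →  {holds(a), holds(c), holds(e), holds(f), linked(a), linked(c), marked(e), marked(f)}
2. swap(e,c)  →  {holds(a), holds(c), holds(e), holds(f), linked(a), linked(e), marked(c), marked(e), marked(f)}
optimal plan length = 2; 2 > 1

No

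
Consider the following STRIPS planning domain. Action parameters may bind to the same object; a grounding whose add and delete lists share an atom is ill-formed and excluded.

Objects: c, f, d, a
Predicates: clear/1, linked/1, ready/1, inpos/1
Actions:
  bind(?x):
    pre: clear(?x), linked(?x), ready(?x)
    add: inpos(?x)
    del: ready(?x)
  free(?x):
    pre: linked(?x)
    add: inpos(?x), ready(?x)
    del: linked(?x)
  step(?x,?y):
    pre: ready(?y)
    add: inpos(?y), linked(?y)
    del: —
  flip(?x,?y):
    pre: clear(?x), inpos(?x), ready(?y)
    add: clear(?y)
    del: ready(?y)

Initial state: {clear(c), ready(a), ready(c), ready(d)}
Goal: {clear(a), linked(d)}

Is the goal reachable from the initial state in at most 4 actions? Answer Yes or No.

Yes

1. step(c,c)  →  {clear(c), inpos(c), linked(c), ready(a), ready(c), ready(d)}
2. step(c,d)  →  {clear(c), inpos(c), inpos(d), linked(c), linked(d), ready(a), ready(c), ready(d)}
3. flip(c,a)  →  {clear(a), clear(c), inpos(c), inpos(d), linked(c), linked(d), ready(c), ready(d)}
optimal plan length = 3; 3 ≤ 4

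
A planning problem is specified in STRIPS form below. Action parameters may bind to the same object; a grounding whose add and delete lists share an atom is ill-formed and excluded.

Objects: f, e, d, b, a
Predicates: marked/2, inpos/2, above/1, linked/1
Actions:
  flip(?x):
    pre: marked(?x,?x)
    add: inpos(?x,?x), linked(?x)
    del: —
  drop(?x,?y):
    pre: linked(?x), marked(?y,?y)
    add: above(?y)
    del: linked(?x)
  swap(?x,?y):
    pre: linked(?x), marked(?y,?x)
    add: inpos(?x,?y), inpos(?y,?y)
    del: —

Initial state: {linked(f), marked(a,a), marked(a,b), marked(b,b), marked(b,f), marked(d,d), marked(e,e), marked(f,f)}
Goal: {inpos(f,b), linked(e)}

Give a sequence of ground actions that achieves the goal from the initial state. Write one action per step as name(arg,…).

flip(e); swap(f,b)

1. flip(e)  →  {inpos(e,e), linked(e), linked(f), marked(a,a), marked(a,b), marked(b,b), marked(b,f), marked(d,d), marked(e,e), marked(f,f)}
2. swap(f,b)  →  {inpos(b,b), inpos(e,e), inpos(f,b), linked(e), linked(f), marked(a,a), marked(a,b), marked(b,b), marked(b,f), marked(d,d), marked(e,e), marked(f,f)}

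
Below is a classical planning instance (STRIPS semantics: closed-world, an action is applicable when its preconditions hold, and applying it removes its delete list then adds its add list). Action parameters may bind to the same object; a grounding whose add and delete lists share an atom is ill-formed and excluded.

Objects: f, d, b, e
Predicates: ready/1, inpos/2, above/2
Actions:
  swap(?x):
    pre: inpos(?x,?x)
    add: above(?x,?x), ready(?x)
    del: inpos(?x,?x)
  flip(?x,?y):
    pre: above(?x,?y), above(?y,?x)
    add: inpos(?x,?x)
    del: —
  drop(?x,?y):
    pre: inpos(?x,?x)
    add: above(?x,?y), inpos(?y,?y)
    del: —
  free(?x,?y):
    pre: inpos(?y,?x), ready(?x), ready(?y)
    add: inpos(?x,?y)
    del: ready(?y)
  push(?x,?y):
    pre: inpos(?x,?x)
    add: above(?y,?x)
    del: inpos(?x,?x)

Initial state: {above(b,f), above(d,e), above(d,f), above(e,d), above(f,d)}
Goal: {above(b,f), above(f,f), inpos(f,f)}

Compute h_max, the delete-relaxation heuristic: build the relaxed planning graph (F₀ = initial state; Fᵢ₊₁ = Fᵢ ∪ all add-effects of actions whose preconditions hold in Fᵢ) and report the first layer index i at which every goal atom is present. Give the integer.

2

F0 = init (5 atoms)
F1 = F0 ∪ {inpos(d,d), inpos(e,e), inpos(f,f)}  (8 atoms)
F2 = F1 ∪ {above(b,d), above(b,e), above(d,b), above(d,d), above(e,b), above(e,e), above(e,f), above(f,b), above(f,e), above(f,f), inpos(b,b), ready(d), ready(e), ready(f)}  (22 atoms)
goal ⊆ F2  ⇒  h_max = 2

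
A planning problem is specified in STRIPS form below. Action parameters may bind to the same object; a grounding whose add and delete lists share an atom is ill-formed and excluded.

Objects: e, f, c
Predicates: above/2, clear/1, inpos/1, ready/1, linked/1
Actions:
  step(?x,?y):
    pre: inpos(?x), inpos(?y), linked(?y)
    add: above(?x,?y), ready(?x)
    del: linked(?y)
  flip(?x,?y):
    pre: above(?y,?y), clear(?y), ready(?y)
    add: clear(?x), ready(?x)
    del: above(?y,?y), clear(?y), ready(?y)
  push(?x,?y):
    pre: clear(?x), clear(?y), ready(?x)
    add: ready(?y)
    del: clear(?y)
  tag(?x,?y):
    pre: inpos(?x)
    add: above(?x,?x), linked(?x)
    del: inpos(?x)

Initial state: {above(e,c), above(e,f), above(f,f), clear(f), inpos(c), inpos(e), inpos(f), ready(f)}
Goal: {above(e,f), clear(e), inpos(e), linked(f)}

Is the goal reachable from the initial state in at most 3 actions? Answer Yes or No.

1. flip(e,f)  →  {above(e,c), above(e,f), clear(e), inpos(c), inpos(e), inpos(f), ready(e)}
2. tag(f,e)  →  {above(e,c), above(e,f), above(f,f), clear(e), inpos(c), inpos(e), linked(f), ready(e)}
optimal plan length = 2; 2 ≤ 3

Yes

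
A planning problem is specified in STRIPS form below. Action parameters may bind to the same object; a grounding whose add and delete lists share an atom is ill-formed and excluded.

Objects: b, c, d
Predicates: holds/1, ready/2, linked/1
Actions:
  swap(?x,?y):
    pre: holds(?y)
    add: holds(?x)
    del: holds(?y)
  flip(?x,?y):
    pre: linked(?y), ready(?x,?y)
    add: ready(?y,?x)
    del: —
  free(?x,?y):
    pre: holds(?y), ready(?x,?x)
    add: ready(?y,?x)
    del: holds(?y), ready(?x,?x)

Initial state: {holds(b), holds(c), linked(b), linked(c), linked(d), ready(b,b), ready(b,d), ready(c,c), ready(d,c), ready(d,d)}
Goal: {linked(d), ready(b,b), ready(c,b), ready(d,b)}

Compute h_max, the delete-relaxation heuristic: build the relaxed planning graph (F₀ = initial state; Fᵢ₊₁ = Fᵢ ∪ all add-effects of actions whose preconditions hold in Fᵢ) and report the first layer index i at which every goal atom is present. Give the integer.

F0 = init (10 atoms)
F1 = F0 ∪ {holds(d), ready(b,c), ready(c,b), ready(c,d), ready(d,b)}  (15 atoms)
goal ⊆ F1  ⇒  h_max = 1

1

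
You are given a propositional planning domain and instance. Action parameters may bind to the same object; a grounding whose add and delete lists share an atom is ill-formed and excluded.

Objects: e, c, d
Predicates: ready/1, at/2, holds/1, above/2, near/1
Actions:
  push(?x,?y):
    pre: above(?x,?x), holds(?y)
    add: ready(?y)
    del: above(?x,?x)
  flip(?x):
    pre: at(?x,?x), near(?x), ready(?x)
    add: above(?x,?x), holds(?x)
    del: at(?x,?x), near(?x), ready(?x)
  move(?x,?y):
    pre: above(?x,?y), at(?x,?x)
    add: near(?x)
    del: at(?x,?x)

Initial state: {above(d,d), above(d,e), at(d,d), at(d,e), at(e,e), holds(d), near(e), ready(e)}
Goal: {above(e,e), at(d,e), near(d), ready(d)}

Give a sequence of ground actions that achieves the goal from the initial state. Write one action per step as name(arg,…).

1. push(d,d)  →  {above(d,e), at(d,d), at(d,e), at(e,e), holds(d), near(e), ready(d), ready(e)}
2. flip(e)  →  {above(d,e), above(e,e), at(d,d), at(d,e), holds(d), holds(e), ready(d)}
3. move(d,e)  →  {above(d,e), above(e,e), at(d,e), holds(d), holds(e), near(d), ready(d)}

push(d,d); flip(e); move(d,e)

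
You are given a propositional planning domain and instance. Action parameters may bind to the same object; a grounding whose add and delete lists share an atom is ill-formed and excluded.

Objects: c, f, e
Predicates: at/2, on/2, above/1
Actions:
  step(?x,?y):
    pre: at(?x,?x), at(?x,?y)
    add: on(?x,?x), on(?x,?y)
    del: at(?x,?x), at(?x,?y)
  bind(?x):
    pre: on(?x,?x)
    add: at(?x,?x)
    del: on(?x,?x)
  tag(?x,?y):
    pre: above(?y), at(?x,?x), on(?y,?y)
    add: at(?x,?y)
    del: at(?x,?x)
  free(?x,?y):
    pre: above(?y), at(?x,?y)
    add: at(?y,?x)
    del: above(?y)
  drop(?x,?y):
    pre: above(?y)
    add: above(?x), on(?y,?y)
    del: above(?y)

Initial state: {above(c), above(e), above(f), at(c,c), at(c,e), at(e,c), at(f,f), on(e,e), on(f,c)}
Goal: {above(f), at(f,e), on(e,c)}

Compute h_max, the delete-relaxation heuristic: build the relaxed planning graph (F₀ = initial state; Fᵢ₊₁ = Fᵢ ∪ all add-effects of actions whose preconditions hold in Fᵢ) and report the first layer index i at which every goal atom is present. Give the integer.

F0 = init (9 atoms)
F1 = F0 ∪ {at(e,e), at(f,e), on(c,c), on(c,e), on(f,f)}  (14 atoms)
F2 = F1 ∪ {at(c,f), at(e,f), at(f,c), on(e,c), on(f,e)}  (19 atoms)
goal ⊆ F2  ⇒  h_max = 2

2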